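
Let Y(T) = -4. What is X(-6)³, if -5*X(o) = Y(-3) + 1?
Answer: 27/125 ≈ 0.21600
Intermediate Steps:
X(o) = ⅗ (X(o) = -(-4 + 1)/5 = -⅕*(-3) = ⅗)
X(-6)³ = (⅗)³ = 27/125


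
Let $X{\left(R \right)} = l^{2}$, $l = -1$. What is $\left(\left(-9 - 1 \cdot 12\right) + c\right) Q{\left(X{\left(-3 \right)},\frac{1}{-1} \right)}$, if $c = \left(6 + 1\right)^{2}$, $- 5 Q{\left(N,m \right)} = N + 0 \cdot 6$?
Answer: $- \frac{28}{5} \approx -5.6$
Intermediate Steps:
$X{\left(R \right)} = 1$ ($X{\left(R \right)} = \left(-1\right)^{2} = 1$)
$Q{\left(N,m \right)} = - \frac{N}{5}$ ($Q{\left(N,m \right)} = - \frac{N + 0 \cdot 6}{5} = - \frac{N + 0}{5} = - \frac{N}{5}$)
$c = 49$ ($c = 7^{2} = 49$)
$\left(\left(-9 - 1 \cdot 12\right) + c\right) Q{\left(X{\left(-3 \right)},\frac{1}{-1} \right)} = \left(\left(-9 - 1 \cdot 12\right) + 49\right) \left(\left(- \frac{1}{5}\right) 1\right) = \left(\left(-9 - 12\right) + 49\right) \left(- \frac{1}{5}\right) = \left(-21 + 49\right) \left(- \frac{1}{5}\right) = 28 \left(- \frac{1}{5}\right) = - \frac{28}{5}$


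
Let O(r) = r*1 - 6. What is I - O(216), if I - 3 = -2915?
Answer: -3122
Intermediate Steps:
I = -2912 (I = 3 - 2915 = -2912)
O(r) = -6 + r (O(r) = r - 6 = -6 + r)
I - O(216) = -2912 - (-6 + 216) = -2912 - 1*210 = -2912 - 210 = -3122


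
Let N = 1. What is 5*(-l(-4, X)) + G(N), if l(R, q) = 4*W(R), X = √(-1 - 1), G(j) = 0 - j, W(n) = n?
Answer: 79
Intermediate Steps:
G(j) = -j
X = I*√2 (X = √(-2) = I*√2 ≈ 1.4142*I)
l(R, q) = 4*R
5*(-l(-4, X)) + G(N) = 5*(-4*(-4)) - 1*1 = 5*(-1*(-16)) - 1 = 5*16 - 1 = 80 - 1 = 79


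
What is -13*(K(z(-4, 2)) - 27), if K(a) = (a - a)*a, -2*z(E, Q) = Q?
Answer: 351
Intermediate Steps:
z(E, Q) = -Q/2
K(a) = 0 (K(a) = 0*a = 0)
-13*(K(z(-4, 2)) - 27) = -13*(0 - 27) = -13*(-27) = 351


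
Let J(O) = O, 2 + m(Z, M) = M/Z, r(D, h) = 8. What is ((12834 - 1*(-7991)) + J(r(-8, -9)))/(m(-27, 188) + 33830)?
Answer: 562491/913168 ≈ 0.61598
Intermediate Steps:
m(Z, M) = -2 + M/Z
((12834 - 1*(-7991)) + J(r(-8, -9)))/(m(-27, 188) + 33830) = ((12834 - 1*(-7991)) + 8)/((-2 + 188/(-27)) + 33830) = ((12834 + 7991) + 8)/((-2 + 188*(-1/27)) + 33830) = (20825 + 8)/((-2 - 188/27) + 33830) = 20833/(-242/27 + 33830) = 20833/(913168/27) = 20833*(27/913168) = 562491/913168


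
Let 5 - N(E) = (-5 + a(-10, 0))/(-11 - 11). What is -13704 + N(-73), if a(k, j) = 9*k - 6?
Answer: -301479/22 ≈ -13704.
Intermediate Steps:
a(k, j) = -6 + 9*k
N(E) = 9/22 (N(E) = 5 - (-5 + (-6 + 9*(-10)))/(-11 - 11) = 5 - (-5 + (-6 - 90))/(-22) = 5 - (-5 - 96)*(-1)/22 = 5 - (-101)*(-1)/22 = 5 - 1*101/22 = 5 - 101/22 = 9/22)
-13704 + N(-73) = -13704 + 9/22 = -301479/22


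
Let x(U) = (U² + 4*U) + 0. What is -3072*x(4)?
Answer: -98304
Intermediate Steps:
x(U) = U² + 4*U
-3072*x(4) = -12288*(4 + 4) = -12288*8 = -3072*32 = -98304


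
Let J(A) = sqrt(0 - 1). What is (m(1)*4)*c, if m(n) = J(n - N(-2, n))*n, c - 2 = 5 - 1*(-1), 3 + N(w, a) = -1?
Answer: 32*I ≈ 32.0*I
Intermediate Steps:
N(w, a) = -4 (N(w, a) = -3 - 1 = -4)
J(A) = I (J(A) = sqrt(-1) = I)
c = 8 (c = 2 + (5 - 1*(-1)) = 2 + (5 + 1) = 2 + 6 = 8)
m(n) = I*n
(m(1)*4)*c = ((I*1)*4)*8 = (I*4)*8 = (4*I)*8 = 32*I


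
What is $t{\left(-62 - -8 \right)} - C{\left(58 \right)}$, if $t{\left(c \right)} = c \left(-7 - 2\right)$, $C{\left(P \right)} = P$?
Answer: $428$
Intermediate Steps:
$t{\left(c \right)} = - 9 c$ ($t{\left(c \right)} = c \left(-9\right) = - 9 c$)
$t{\left(-62 - -8 \right)} - C{\left(58 \right)} = - 9 \left(-62 - -8\right) - 58 = - 9 \left(-62 + 8\right) - 58 = \left(-9\right) \left(-54\right) - 58 = 486 - 58 = 428$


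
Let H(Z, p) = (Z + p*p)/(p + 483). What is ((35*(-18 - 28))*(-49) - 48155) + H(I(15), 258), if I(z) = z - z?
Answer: 7613733/247 ≈ 30825.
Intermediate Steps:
I(z) = 0
H(Z, p) = (Z + p**2)/(483 + p)
((35*(-18 - 28))*(-49) - 48155) + H(I(15), 258) = ((35*(-18 - 28))*(-49) - 48155) + (0 + 258**2)/(483 + 258) = ((35*(-46))*(-49) - 48155) + (0 + 66564)/741 = (-1610*(-49) - 48155) + (1/741)*66564 = (78890 - 48155) + 22188/247 = 30735 + 22188/247 = 7613733/247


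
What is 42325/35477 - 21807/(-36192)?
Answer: 59114701/32922656 ≈ 1.7956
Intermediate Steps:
42325/35477 - 21807/(-36192) = 42325*(1/35477) - 21807*(-1/36192) = 42325/35477 + 7269/12064 = 59114701/32922656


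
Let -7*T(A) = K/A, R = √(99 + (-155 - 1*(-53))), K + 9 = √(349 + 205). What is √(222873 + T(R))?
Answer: √21*√(4680333 - I*√3*(9 - √554))/21 ≈ 472.09 + 0.0012699*I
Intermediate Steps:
K = -9 + √554 (K = -9 + √(349 + 205) = -9 + √554 ≈ 14.537)
R = I*√3 (R = √(99 + (-155 + 53)) = √(99 - 102) = √(-3) = I*√3 ≈ 1.732*I)
T(A) = -(-9 + √554)/(7*A)
√(222873 + T(R)) = √(222873 + (9 - √554)/(7*((I*√3)))) = √(222873 + (-I*√3/3)*(9 - √554)/7) = √(222873 - I*√3*(9 - √554)/21)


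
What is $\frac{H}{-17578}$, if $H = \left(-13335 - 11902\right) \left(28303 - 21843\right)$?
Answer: $\frac{4795030}{517} \approx 9274.7$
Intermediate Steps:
$H = -163031020$ ($H = \left(-25237\right) 6460 = -163031020$)
$\frac{H}{-17578} = - \frac{163031020}{-17578} = \left(-163031020\right) \left(- \frac{1}{17578}\right) = \frac{4795030}{517}$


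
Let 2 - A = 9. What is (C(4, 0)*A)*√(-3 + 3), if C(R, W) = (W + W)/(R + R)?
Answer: 0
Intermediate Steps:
C(R, W) = W/R (C(R, W) = (2*W)/((2*R)) = (2*W)*(1/(2*R)) = W/R)
A = -7 (A = 2 - 1*9 = 2 - 9 = -7)
(C(4, 0)*A)*√(-3 + 3) = ((0/4)*(-7))*√(-3 + 3) = ((0*(¼))*(-7))*√0 = (0*(-7))*0 = 0*0 = 0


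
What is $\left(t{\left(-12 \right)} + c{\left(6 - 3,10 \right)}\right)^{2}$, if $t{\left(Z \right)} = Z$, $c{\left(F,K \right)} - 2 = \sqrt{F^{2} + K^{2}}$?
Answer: $\left(10 - \sqrt{109}\right)^{2} \approx 0.19387$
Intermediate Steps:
$c{\left(F,K \right)} = 2 + \sqrt{F^{2} + K^{2}}$
$\left(t{\left(-12 \right)} + c{\left(6 - 3,10 \right)}\right)^{2} = \left(-12 + \left(2 + \sqrt{\left(6 - 3\right)^{2} + 10^{2}}\right)\right)^{2} = \left(-12 + \left(2 + \sqrt{\left(6 - 3\right)^{2} + 100}\right)\right)^{2} = \left(-12 + \left(2 + \sqrt{3^{2} + 100}\right)\right)^{2} = \left(-12 + \left(2 + \sqrt{9 + 100}\right)\right)^{2} = \left(-12 + \left(2 + \sqrt{109}\right)\right)^{2} = \left(-10 + \sqrt{109}\right)^{2}$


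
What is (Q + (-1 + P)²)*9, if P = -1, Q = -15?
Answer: -99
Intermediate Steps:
(Q + (-1 + P)²)*9 = (-15 + (-1 - 1)²)*9 = (-15 + (-2)²)*9 = (-15 + 4)*9 = -11*9 = -99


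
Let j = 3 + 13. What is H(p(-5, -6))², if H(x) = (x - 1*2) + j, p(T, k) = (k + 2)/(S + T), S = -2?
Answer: 10404/49 ≈ 212.33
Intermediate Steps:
j = 16
p(T, k) = (2 + k)/(-2 + T) (p(T, k) = (k + 2)/(-2 + T) = (2 + k)/(-2 + T))
H(x) = 14 + x (H(x) = (x - 1*2) + 16 = (x - 2) + 16 = (-2 + x) + 16 = 14 + x)
H(p(-5, -6))² = (14 + (2 - 6)/(-2 - 5))² = (14 - 4/(-7))² = (14 - ⅐*(-4))² = (14 + 4/7)² = (102/7)² = 10404/49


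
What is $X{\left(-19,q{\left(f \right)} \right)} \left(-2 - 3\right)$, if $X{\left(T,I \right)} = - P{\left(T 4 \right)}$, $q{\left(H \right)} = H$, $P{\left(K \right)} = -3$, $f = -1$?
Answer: $-15$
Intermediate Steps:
$X{\left(T,I \right)} = 3$ ($X{\left(T,I \right)} = \left(-1\right) \left(-3\right) = 3$)
$X{\left(-19,q{\left(f \right)} \right)} \left(-2 - 3\right) = 3 \left(-2 - 3\right) = 3 \left(-5\right) = -15$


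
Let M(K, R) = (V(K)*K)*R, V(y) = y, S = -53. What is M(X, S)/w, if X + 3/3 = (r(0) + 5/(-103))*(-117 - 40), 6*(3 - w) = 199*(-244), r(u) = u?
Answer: -73954716/257660783 ≈ -0.28702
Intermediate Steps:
w = 24287/3 (w = 3 - 199*(-244)/6 = 3 - ⅙*(-48556) = 3 + 24278/3 = 24287/3 ≈ 8095.7)
X = 682/103 (X = -1 + (0 + 5/(-103))*(-117 - 40) = -1 + (0 + 5*(-1/103))*(-157) = -1 + (0 - 5/103)*(-157) = -1 - 5/103*(-157) = -1 + 785/103 = 682/103 ≈ 6.6214)
M(K, R) = R*K² (M(K, R) = (K*K)*R = K²*R = R*K²)
M(X, S)/w = (-53*(682/103)²)/(24287/3) = -53*465124/10609*(3/24287) = -24651572/10609*3/24287 = -73954716/257660783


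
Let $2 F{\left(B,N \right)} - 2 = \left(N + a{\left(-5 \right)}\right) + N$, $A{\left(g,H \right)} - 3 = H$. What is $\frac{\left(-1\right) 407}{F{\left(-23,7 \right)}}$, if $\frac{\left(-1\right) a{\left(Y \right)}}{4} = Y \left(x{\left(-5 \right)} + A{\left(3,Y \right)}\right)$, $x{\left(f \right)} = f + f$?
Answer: $\frac{407}{112} \approx 3.6339$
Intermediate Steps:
$A{\left(g,H \right)} = 3 + H$
$x{\left(f \right)} = 2 f$
$a{\left(Y \right)} = - 4 Y \left(-7 + Y\right)$ ($a{\left(Y \right)} = - 4 Y \left(2 \left(-5\right) + \left(3 + Y\right)\right) = - 4 Y \left(-10 + \left(3 + Y\right)\right) = - 4 Y \left(-7 + Y\right)$)
$F{\left(B,N \right)} = -119 + N$ ($F{\left(B,N \right)} = 1 + \frac{\left(N + 4 \left(-5\right) \left(7 - -5\right)\right) + N}{2} = 1 + \frac{\left(N + 4 \left(-5\right) \left(7 + 5\right)\right) + N}{2} = 1 + \frac{\left(N + 4 \left(-5\right) 12\right) + N}{2} = 1 + \frac{\left(N - 240\right) + N}{2} = 1 + \frac{\left(-240 + N\right) + N}{2} = 1 + \frac{-240 + 2 N}{2} = 1 + \left(-120 + N\right) = -119 + N$)
$\frac{\left(-1\right) 407}{F{\left(-23,7 \right)}} = \frac{\left(-1\right) 407}{-119 + 7} = - \frac{407}{-112} = \left(-407\right) \left(- \frac{1}{112}\right) = \frac{407}{112}$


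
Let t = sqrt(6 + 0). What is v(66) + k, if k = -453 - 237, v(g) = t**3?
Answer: -690 + 6*sqrt(6) ≈ -675.30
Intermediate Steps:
t = sqrt(6) ≈ 2.4495
v(g) = 6*sqrt(6) (v(g) = (sqrt(6))**3 = 6*sqrt(6))
k = -690
v(66) + k = 6*sqrt(6) - 690 = -690 + 6*sqrt(6)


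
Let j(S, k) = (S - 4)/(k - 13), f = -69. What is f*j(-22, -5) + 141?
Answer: 124/3 ≈ 41.333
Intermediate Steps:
j(S, k) = (-4 + S)/(-13 + k)
f*j(-22, -5) + 141 = -69*(-4 - 22)/(-13 - 5) + 141 = -69*(-26)/(-18) + 141 = -(-23)*(-26)/6 + 141 = -69*13/9 + 141 = -299/3 + 141 = 124/3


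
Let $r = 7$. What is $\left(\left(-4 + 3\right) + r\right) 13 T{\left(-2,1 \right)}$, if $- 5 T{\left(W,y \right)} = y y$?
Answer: $- \frac{78}{5} \approx -15.6$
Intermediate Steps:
$T{\left(W,y \right)} = - \frac{y^{2}}{5}$ ($T{\left(W,y \right)} = - \frac{y y}{5} = - \frac{y^{2}}{5}$)
$\left(\left(-4 + 3\right) + r\right) 13 T{\left(-2,1 \right)} = \left(\left(-4 + 3\right) + 7\right) 13 \left(- \frac{1^{2}}{5}\right) = \left(-1 + 7\right) 13 \left(\left(- \frac{1}{5}\right) 1\right) = 6 \cdot 13 \left(- \frac{1}{5}\right) = 78 \left(- \frac{1}{5}\right) = - \frac{78}{5}$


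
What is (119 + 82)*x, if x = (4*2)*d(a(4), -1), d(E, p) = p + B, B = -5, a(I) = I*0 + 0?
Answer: -9648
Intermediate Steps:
a(I) = 0 (a(I) = 0 + 0 = 0)
d(E, p) = -5 + p (d(E, p) = p - 5 = -5 + p)
x = -48 (x = (4*2)*(-5 - 1) = 8*(-6) = -48)
(119 + 82)*x = (119 + 82)*(-48) = 201*(-48) = -9648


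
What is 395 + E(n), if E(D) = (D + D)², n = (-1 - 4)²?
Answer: 2895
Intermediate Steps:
n = 25 (n = (-5)² = 25)
E(D) = 4*D² (E(D) = (2*D)² = 4*D²)
395 + E(n) = 395 + 4*25² = 395 + 4*625 = 395 + 2500 = 2895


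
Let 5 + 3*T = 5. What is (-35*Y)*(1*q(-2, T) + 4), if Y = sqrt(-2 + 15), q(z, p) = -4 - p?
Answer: 0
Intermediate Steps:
T = 0 (T = -5/3 + (1/3)*5 = -5/3 + 5/3 = 0)
Y = sqrt(13) ≈ 3.6056
(-35*Y)*(1*q(-2, T) + 4) = (-35*sqrt(13))*(1*(-4 - 1*0) + 4) = (-35*sqrt(13))*(1*(-4 + 0) + 4) = (-35*sqrt(13))*(1*(-4) + 4) = (-35*sqrt(13))*(-4 + 4) = -35*sqrt(13)*0 = 0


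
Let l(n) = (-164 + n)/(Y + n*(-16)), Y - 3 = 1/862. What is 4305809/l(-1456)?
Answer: -86476744139851/1396440 ≈ -6.1927e+7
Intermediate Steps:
Y = 2587/862 (Y = 3 + 1/862 = 2587/862 ≈ 3.0012)
l(n) = (-164 + n)/(2587/862 - 16*n) (l(n) = (-164 + n)/(2587/862 + n*(-16)) = (-164 + n)/(2587/862 - 16*n))
4305809/l(-1456) = 4305809/((862*(164 - 1*(-1456))/(-2587 + 13792*(-1456)))) = 4305809/((862*(164 + 1456)/(-2587 - 20081152))) = 4305809/((862*1620/(-20083739))) = 4305809/((862*(-1/20083739)*1620)) = 4305809/(-1396440/20083739) = 4305809*(-20083739/1396440) = -86476744139851/1396440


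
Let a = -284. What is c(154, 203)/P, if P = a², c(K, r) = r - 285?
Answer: -41/40328 ≈ -0.0010167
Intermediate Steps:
c(K, r) = -285 + r
P = 80656 (P = (-284)² = 80656)
c(154, 203)/P = (-285 + 203)/80656 = -82*1/80656 = -41/40328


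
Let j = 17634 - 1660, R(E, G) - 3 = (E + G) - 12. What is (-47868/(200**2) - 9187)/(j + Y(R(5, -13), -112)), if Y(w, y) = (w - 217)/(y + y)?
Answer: -643173769/1118253125 ≈ -0.57516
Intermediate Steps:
R(E, G) = -9 + E + G (R(E, G) = 3 + ((E + G) - 12) = 3 + (-12 + E + G) = -9 + E + G)
j = 15974
Y(w, y) = (-217 + w)/(2*y) (Y(w, y) = (-217 + w)/((2*y)) = (-217 + w)*(1/(2*y)) = (-217 + w)/(2*y))
(-47868/(200**2) - 9187)/(j + Y(R(5, -13), -112)) = (-47868/(200**2) - 9187)/(15974 + (1/2)*(-217 + (-9 + 5 - 13))/(-112)) = (-47868/40000 - 9187)/(15974 + (1/2)*(-1/112)*(-217 - 17)) = (-47868*1/40000 - 9187)/(15974 + (1/2)*(-1/112)*(-234)) = (-11967/10000 - 9187)/(15974 + 117/112) = -91881967/(10000*1789205/112) = -91881967/10000*112/1789205 = -643173769/1118253125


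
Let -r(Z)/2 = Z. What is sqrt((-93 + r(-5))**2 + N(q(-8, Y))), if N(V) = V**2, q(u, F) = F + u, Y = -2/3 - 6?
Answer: sqrt(63937)/3 ≈ 84.286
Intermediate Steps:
r(Z) = -2*Z
Y = -20/3 (Y = -2*1/3 - 6 = -2/3 - 6 = -20/3 ≈ -6.6667)
sqrt((-93 + r(-5))**2 + N(q(-8, Y))) = sqrt((-93 - 2*(-5))**2 + (-20/3 - 8)**2) = sqrt((-93 + 10)**2 + (-44/3)**2) = sqrt((-83)**2 + 1936/9) = sqrt(6889 + 1936/9) = sqrt(63937/9) = sqrt(63937)/3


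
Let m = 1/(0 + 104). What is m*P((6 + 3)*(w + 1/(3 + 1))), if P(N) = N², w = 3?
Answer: 1053/128 ≈ 8.2266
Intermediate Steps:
m = 1/104 ≈ 0.0096154
m*P((6 + 3)*(w + 1/(3 + 1))) = ((6 + 3)*(3 + 1/(3 + 1)))²/104 = (9*(3 + 1/4))²/104 = (9*(3 + ¼))²/104 = (9*(13/4))²/104 = (117/4)²/104 = (1/104)*(13689/16) = 1053/128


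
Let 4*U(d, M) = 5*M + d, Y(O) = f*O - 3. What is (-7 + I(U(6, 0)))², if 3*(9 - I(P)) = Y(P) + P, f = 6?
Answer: ¼ ≈ 0.25000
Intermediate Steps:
Y(O) = -3 + 6*O (Y(O) = 6*O - 3 = -3 + 6*O)
U(d, M) = d/4 + 5*M/4 (U(d, M) = (5*M + d)/4 = (d + 5*M)/4 = d/4 + 5*M/4)
I(P) = 10 - 7*P/3 (I(P) = 9 - ((-3 + 6*P) + P)/3 = 9 - (-3 + 7*P)/3 = 9 + (1 - 7*P/3) = 10 - 7*P/3)
(-7 + I(U(6, 0)))² = (-7 + (10 - 7*((¼)*6 + (5/4)*0)/3))² = (-7 + (10 - 7*(3/2 + 0)/3))² = (-7 + (10 - 7/3*3/2))² = (-7 + (10 - 7/2))² = (-7 + 13/2)² = (-½)² = ¼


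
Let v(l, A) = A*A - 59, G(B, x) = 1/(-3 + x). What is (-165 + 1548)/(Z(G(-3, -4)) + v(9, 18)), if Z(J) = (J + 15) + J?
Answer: 9681/1958 ≈ 4.9443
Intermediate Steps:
Z(J) = 15 + 2*J (Z(J) = (15 + J) + J = 15 + 2*J)
v(l, A) = -59 + A² (v(l, A) = A² - 59 = -59 + A²)
(-165 + 1548)/(Z(G(-3, -4)) + v(9, 18)) = (-165 + 1548)/((15 + 2/(-3 - 4)) + (-59 + 18²)) = 1383/((15 + 2/(-7)) + (-59 + 324)) = 1383/((15 + 2*(-⅐)) + 265) = 1383/((15 - 2/7) + 265) = 1383/(103/7 + 265) = 1383/(1958/7) = 1383*(7/1958) = 9681/1958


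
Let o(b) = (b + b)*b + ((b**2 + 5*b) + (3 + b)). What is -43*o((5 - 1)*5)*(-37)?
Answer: 2104893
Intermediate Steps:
o(b) = 3 + 3*b**2 + 6*b (o(b) = (2*b)*b + (3 + b**2 + 6*b) = 2*b**2 + (3 + b**2 + 6*b) = 3 + 3*b**2 + 6*b)
-43*o((5 - 1)*5)*(-37) = -43*(3 + 3*((5 - 1)*5)**2 + 6*((5 - 1)*5))*(-37) = -43*(3 + 3*(4*5)**2 + 6*(4*5))*(-37) = -43*(3 + 3*20**2 + 6*20)*(-37) = -43*(3 + 3*400 + 120)*(-37) = -43*(3 + 1200 + 120)*(-37) = -43*1323*(-37) = -56889*(-37) = 2104893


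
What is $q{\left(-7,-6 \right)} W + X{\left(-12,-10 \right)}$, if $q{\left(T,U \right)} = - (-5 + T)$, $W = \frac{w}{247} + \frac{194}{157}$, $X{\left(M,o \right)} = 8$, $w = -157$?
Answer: $\frac{589460}{38779} \approx 15.201$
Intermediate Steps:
$W = \frac{23269}{38779}$ ($W = - \frac{157}{247} + \frac{194}{157} = \frac{23269}{38779} \approx 0.60004$)
$q{\left(T,U \right)} = 5 - T$
$q{\left(-7,-6 \right)} W + X{\left(-12,-10 \right)} = \left(5 - -7\right) \frac{23269}{38779} + 8 = \left(5 + 7\right) \frac{23269}{38779} + 8 = 12 \cdot \frac{23269}{38779} + 8 = \frac{279228}{38779} + 8 = \frac{589460}{38779}$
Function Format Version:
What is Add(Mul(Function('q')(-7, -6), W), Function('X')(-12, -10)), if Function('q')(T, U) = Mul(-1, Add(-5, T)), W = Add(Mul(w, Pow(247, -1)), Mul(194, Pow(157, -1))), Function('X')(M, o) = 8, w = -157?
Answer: Rational(589460, 38779) ≈ 15.201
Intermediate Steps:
W = Rational(23269, 38779) (W = Add(Mul(-157, Pow(247, -1)), Mul(194, Pow(157, -1))) = Add(Mul(-157, Rational(1, 247)), Mul(194, Rational(1, 157))) = Add(Rational(-157, 247), Rational(194, 157)) = Rational(23269, 38779) ≈ 0.60004)
Function('q')(T, U) = Add(5, Mul(-1, T))
Add(Mul(Function('q')(-7, -6), W), Function('X')(-12, -10)) = Add(Mul(Add(5, Mul(-1, -7)), Rational(23269, 38779)), 8) = Add(Mul(Add(5, 7), Rational(23269, 38779)), 8) = Add(Mul(12, Rational(23269, 38779)), 8) = Add(Rational(279228, 38779), 8) = Rational(589460, 38779)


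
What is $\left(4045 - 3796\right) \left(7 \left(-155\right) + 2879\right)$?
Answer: $446706$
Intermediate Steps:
$\left(4045 - 3796\right) \left(7 \left(-155\right) + 2879\right) = 249 \left(-1085 + 2879\right) = 249 \cdot 1794 = 446706$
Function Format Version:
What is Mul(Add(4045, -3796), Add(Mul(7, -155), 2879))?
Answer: 446706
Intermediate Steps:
Mul(Add(4045, -3796), Add(Mul(7, -155), 2879)) = Mul(249, Add(-1085, 2879)) = Mul(249, 1794) = 446706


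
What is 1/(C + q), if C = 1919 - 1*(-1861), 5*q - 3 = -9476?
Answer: 5/9427 ≈ 0.00053039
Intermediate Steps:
q = -9473/5 (q = 3/5 + (1/5)*(-9476) = 3/5 - 9476/5 = -9473/5 ≈ -1894.6)
C = 3780 (C = 1919 + 1861 = 3780)
1/(C + q) = 1/(3780 - 9473/5) = 1/(9427/5) = 5/9427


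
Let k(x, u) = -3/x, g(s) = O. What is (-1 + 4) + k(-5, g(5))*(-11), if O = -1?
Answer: -18/5 ≈ -3.6000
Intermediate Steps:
g(s) = -1
(-1 + 4) + k(-5, g(5))*(-11) = (-1 + 4) - 3/(-5)*(-11) = 3 - 3*(-⅕)*(-11) = 3 + (⅗)*(-11) = 3 - 33/5 = -18/5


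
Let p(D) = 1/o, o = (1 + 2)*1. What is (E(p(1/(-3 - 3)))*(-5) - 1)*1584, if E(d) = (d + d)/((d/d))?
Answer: -6864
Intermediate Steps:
o = 3 (o = 3*1 = 3)
p(D) = 1/3
E(d) = 2*d (E(d) = (2*d)/1 = (2*d)*1 = 2*d)
(E(p(1/(-3 - 3)))*(-5) - 1)*1584 = ((2*(1/3))*(-5) - 1)*1584 = ((2/3)*(-5) - 1)*1584 = (-10/3 - 1)*1584 = -13/3*1584 = -6864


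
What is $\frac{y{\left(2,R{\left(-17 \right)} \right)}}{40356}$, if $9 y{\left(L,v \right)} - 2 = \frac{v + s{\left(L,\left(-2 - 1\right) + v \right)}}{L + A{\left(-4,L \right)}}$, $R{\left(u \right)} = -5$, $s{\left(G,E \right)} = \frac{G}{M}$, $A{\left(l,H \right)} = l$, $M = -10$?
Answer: $\frac{23}{1816020} \approx 1.2665 \cdot 10^{-5}$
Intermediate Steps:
$s{\left(G,E \right)} = - \frac{G}{10}$ ($s{\left(G,E \right)} = \frac{G}{-10} = G \left(- \frac{1}{10}\right) = - \frac{G}{10}$)
$y{\left(L,v \right)} = \frac{2}{9} + \frac{v - \frac{L}{10}}{9 \left(-4 + L\right)}$ ($y{\left(L,v \right)} = \frac{2}{9} + \frac{\left(v - \frac{L}{10}\right) \frac{1}{L - 4}}{9} = \frac{2}{9} + \frac{\left(v - \frac{L}{10}\right) \frac{1}{-4 + L}}{9} = \frac{2}{9} + \frac{\frac{1}{-4 + L} \left(v - \frac{L}{10}\right)}{9} = \frac{2}{9} + \frac{v - \frac{L}{10}}{9 \left(-4 + L\right)}$)
$\frac{y{\left(2,R{\left(-17 \right)} \right)}}{40356} = \frac{\frac{1}{90} \frac{1}{-4 + 2} \left(-80 + 10 \left(-5\right) + 19 \cdot 2\right)}{40356} = \frac{-80 - 50 + 38}{90 \left(-2\right)} \frac{1}{40356} = \frac{1}{90} \left(- \frac{1}{2}\right) \left(-92\right) \frac{1}{40356} = \frac{23}{45} \cdot \frac{1}{40356} = \frac{23}{1816020}$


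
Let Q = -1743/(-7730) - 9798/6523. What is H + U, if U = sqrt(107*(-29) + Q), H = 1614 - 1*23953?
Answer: -22339 + I*sqrt(7892492064643655590)/50422790 ≈ -22339.0 + 55.716*I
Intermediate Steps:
Q = -64368951/50422790 (Q = -1743*(-1/7730) - 9798*1/6523 = 1743/7730 - 9798/6523 = -64368951/50422790 ≈ -1.2766)
H = -22339 (H = 1614 - 23953 = -22339)
U = I*sqrt(7892492064643655590)/50422790 (U = sqrt(107*(-29) - 64368951/50422790) = sqrt(-3103 - 64368951/50422790) = sqrt(-156526286321/50422790) = I*sqrt(7892492064643655590)/50422790 ≈ 55.716*I)
H + U = -22339 + I*sqrt(7892492064643655590)/50422790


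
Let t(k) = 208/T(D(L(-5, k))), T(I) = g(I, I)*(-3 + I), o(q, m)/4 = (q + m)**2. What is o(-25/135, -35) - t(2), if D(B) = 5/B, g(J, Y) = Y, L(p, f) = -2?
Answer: 197943472/40095 ≈ 4936.9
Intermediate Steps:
o(q, m) = 4*(m + q)**2 (o(q, m) = 4*(q + m)**2 = 4*(m + q)**2)
T(I) = I*(-3 + I)
t(k) = 832/55 (t(k) = 208/(((5/(-2))*(-3 + 5/(-2)))) = 208/(((5*(-1/2))*(-3 + 5*(-1/2)))) = 208/((-5*(-3 - 5/2)/2)) = 208/((-5/2*(-11/2))) = 208/(55/4) = 208*(4/55) = 832/55)
o(-25/135, -35) - t(2) = 4*(-35 - 25/135)**2 - 1*832/55 = 4*(-35 - 25*1/135)**2 - 832/55 = 4*(-35 - 5/27)**2 - 832/55 = 4*(-950/27)**2 - 832/55 = 4*(902500/729) - 832/55 = 3610000/729 - 832/55 = 197943472/40095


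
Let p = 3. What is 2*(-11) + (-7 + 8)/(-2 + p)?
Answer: -21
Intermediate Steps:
2*(-11) + (-7 + 8)/(-2 + p) = 2*(-11) + (-7 + 8)/(-2 + 3) = -22 + 1/1 = -22 + 1*1 = -22 + 1 = -21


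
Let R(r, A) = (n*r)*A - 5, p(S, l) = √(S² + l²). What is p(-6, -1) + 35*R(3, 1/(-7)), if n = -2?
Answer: -145 + √37 ≈ -138.92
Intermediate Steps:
R(r, A) = -5 - 2*A*r (R(r, A) = (-2*r)*A - 5 = -2*A*r - 5 = -5 - 2*A*r)
p(-6, -1) + 35*R(3, 1/(-7)) = √((-6)² + (-1)²) + 35*(-5 - 2*3/(-7)) = √(36 + 1) + 35*(-5 - 2*(-⅐)*3) = √37 + 35*(-5 + 6/7) = √37 + 35*(-29/7) = √37 - 145 = -145 + √37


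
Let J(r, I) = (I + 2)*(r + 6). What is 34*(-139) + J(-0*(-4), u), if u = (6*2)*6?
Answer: -4282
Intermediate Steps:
u = 72 (u = 12*6 = 72)
J(r, I) = (2 + I)*(6 + r)
34*(-139) + J(-0*(-4), u) = 34*(-139) + (12 + 2*(-0*(-4)) + 6*72 + 72*(-0*(-4))) = -4726 + (12 + 2*(-1*0) + 432 + 72*(-1*0)) = -4726 + (12 + 2*0 + 432 + 72*0) = -4726 + (12 + 0 + 432 + 0) = -4726 + 444 = -4282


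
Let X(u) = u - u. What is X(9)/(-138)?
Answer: 0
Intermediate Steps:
X(u) = 0
X(9)/(-138) = 0/(-138) = -1/138*0 = 0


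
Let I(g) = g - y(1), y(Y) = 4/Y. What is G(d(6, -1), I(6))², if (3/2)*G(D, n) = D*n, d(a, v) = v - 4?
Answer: 400/9 ≈ 44.444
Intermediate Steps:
d(a, v) = -4 + v
I(g) = -4 + g (I(g) = g - 4/1 = g - 4 = -4 + g)
G(D, n) = 2*D*n/3 (G(D, n) = 2*(D*n)/3 = 2*D*n/3)
G(d(6, -1), I(6))² = (2*(-4 - 1)*(-4 + 6)/3)² = ((⅔)*(-5)*2)² = (-20/3)² = 400/9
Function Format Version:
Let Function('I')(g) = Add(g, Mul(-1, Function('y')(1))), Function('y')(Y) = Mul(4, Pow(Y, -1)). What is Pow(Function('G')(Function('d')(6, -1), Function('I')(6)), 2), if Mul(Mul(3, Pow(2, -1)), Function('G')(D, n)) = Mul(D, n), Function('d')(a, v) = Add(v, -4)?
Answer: Rational(400, 9) ≈ 44.444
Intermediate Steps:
Function('d')(a, v) = Add(-4, v)
Function('I')(g) = Add(-4, g) (Function('I')(g) = Add(g, Mul(-1, Mul(4, Pow(1, -1)))) = Add(g, Mul(-1, Mul(4, 1))) = Add(g, Mul(-1, 4)) = Add(g, -4) = Add(-4, g))
Function('G')(D, n) = Mul(Rational(2, 3), D, n) (Function('G')(D, n) = Mul(Rational(2, 3), Mul(D, n)) = Mul(Rational(2, 3), D, n))
Pow(Function('G')(Function('d')(6, -1), Function('I')(6)), 2) = Pow(Mul(Rational(2, 3), Add(-4, -1), Add(-4, 6)), 2) = Pow(Mul(Rational(2, 3), -5, 2), 2) = Pow(Rational(-20, 3), 2) = Rational(400, 9)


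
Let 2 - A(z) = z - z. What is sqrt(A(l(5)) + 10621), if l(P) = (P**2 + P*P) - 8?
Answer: sqrt(10623) ≈ 103.07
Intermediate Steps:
l(P) = -8 + 2*P**2 (l(P) = (P**2 + P**2) - 8 = 2*P**2 - 8 = -8 + 2*P**2)
A(z) = 2 (A(z) = 2 - (z - z) = 2 - 1*0 = 2 + 0 = 2)
sqrt(A(l(5)) + 10621) = sqrt(2 + 10621) = sqrt(10623)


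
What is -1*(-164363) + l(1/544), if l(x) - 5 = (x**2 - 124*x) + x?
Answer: 48642341537/295936 ≈ 1.6437e+5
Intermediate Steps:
l(x) = 5 + x**2 - 123*x (l(x) = 5 + ((x**2 - 124*x) + x) = 5 + (x**2 - 123*x) = 5 + x**2 - 123*x)
-1*(-164363) + l(1/544) = -1*(-164363) + (5 + (1/544)**2 - 123/544) = 164363 + (5 + (1/544)**2 - 123*1/544) = 164363 + (5 + 1/295936 - 123/544) = 164363 + 1412769/295936 = 48642341537/295936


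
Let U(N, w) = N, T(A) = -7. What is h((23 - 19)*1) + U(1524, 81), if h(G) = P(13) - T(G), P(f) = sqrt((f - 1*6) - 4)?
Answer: 1531 + sqrt(3) ≈ 1532.7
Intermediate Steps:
P(f) = sqrt(-10 + f) (P(f) = sqrt((f - 6) - 4) = sqrt((-6 + f) - 4) = sqrt(-10 + f))
h(G) = 7 + sqrt(3) (h(G) = sqrt(-10 + 13) - 1*(-7) = sqrt(3) + 7 = 7 + sqrt(3))
h((23 - 19)*1) + U(1524, 81) = (7 + sqrt(3)) + 1524 = 1531 + sqrt(3)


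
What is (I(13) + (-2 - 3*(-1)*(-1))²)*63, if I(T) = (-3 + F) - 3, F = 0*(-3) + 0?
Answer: 1197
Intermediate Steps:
F = 0 (F = 0 + 0 = 0)
I(T) = -6 (I(T) = (-3 + 0) - 3 = -3 - 3 = -6)
(I(13) + (-2 - 3*(-1)*(-1))²)*63 = (-6 + (-2 - 3*(-1)*(-1))²)*63 = (-6 + (-2 + 3*(-1))²)*63 = (-6 + (-2 - 3)²)*63 = (-6 + (-5)²)*63 = (-6 + 25)*63 = 19*63 = 1197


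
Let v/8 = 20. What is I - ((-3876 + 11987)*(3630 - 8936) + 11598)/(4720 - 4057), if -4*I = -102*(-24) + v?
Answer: 2505476/39 ≈ 64243.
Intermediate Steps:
v = 160 (v = 8*20 = 160)
I = -652 (I = -(-102*(-24) + 160)/4 = -(2448 + 160)/4 = -¼*2608 = -652)
I - ((-3876 + 11987)*(3630 - 8936) + 11598)/(4720 - 4057) = -652 - ((-3876 + 11987)*(3630 - 8936) + 11598)/(4720 - 4057) = -652 - (8111*(-5306) + 11598)/663 = -652 - (-43036966 + 11598)/663 = -652 - (-43025368)/663 = -652 - 1*(-2530904/39) = -652 + 2530904/39 = 2505476/39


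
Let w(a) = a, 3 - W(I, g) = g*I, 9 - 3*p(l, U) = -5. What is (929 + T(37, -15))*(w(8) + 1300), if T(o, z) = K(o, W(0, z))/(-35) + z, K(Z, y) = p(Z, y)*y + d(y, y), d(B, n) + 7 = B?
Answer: 8365968/7 ≈ 1.1951e+6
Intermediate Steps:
p(l, U) = 14/3 (p(l, U) = 3 - ⅓*(-5) = 3 + 5/3 = 14/3)
d(B, n) = -7 + B
W(I, g) = 3 - I*g (W(I, g) = 3 - g*I = 3 - I*g)
K(Z, y) = -7 + 17*y/3 (K(Z, y) = 14*y/3 + (-7 + y) = -7 + 17*y/3)
T(o, z) = -2/7 + z (T(o, z) = (-7 + 17*(3 - 1*0*z)/3)/(-35) + z = (-7 + 17*(3 + 0)/3)*(-1/35) + z = (-7 + (17/3)*3)*(-1/35) + z = (-7 + 17)*(-1/35) + z = 10*(-1/35) + z = -2/7 + z)
(929 + T(37, -15))*(w(8) + 1300) = (929 + (-2/7 - 15))*(8 + 1300) = (929 - 107/7)*1308 = (6396/7)*1308 = 8365968/7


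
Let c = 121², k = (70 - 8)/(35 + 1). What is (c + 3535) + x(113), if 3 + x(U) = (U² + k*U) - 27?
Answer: 559973/18 ≈ 31110.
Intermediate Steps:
k = 31/18 (k = 62/36 = 62*(1/36) = 31/18 ≈ 1.7222)
x(U) = -30 + U² + 31*U/18 (x(U) = -3 + ((U² + 31*U/18) - 27) = -3 + (-27 + U² + 31*U/18) = -30 + U² + 31*U/18)
c = 14641
(c + 3535) + x(113) = (14641 + 3535) + (-30 + 113² + (31/18)*113) = 18176 + (-30 + 12769 + 3503/18) = 18176 + 232805/18 = 559973/18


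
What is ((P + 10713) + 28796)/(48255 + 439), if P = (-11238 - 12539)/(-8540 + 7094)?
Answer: 57153791/70411524 ≈ 0.81171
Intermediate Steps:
P = 23777/1446 (P = -23777/(-1446) = -23777*(-1/1446) = 23777/1446 ≈ 16.443)
((P + 10713) + 28796)/(48255 + 439) = ((23777/1446 + 10713) + 28796)/(48255 + 439) = (15514775/1446 + 28796)/48694 = (57153791/1446)*(1/48694) = 57153791/70411524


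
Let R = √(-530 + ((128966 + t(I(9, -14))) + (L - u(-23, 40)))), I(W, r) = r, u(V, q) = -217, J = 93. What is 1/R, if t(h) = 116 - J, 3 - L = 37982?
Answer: √90697/90697 ≈ 0.0033205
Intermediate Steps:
L = -37979 (L = 3 - 1*37982 = 3 - 37982 = -37979)
t(h) = 23 (t(h) = 116 - 1*93 = 116 - 93 = 23)
R = √90697 (R = √(-530 + ((128966 + 23) + (-37979 - 1*(-217)))) = √(-530 + (128989 + (-37979 + 217))) = √(-530 + (128989 - 37762)) = √(-530 + 91227) = √90697 ≈ 301.16)
1/R = 1/(√90697) = √90697/90697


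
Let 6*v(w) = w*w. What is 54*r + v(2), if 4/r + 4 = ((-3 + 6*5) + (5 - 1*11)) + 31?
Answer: 31/6 ≈ 5.1667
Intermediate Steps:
v(w) = w²/6 (v(w) = (w*w)/6 = w²/6)
r = 1/12 (r = 4/(-4 + (((-3 + 6*5) + (5 - 1*11)) + 31)) = 4/(-4 + (((-3 + 30) + (5 - 11)) + 31)) = 4/(-4 + ((27 - 6) + 31)) = 4/(-4 + (21 + 31)) = 4/(-4 + 52) = 4/48 = 4*(1/48) = 1/12 ≈ 0.083333)
54*r + v(2) = 54*(1/12) + (⅙)*2² = 9/2 + (⅙)*4 = 9/2 + ⅔ = 31/6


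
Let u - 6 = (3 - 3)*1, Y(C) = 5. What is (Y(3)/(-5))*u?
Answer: -6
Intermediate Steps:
u = 6 (u = 6 + (3 - 3)*1 = 6 + 0*1 = 6 + 0 = 6)
(Y(3)/(-5))*u = (5/(-5))*6 = -⅕*5*6 = -1*6 = -6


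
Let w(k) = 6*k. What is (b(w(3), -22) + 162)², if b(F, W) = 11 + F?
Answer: 36481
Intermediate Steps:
(b(w(3), -22) + 162)² = ((11 + 6*3) + 162)² = ((11 + 18) + 162)² = (29 + 162)² = 191² = 36481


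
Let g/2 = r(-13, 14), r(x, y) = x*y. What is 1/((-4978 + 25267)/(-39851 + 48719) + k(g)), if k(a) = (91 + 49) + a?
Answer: -2956/655381 ≈ -0.0045104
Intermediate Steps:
g = -364 (g = 2*(-13*14) = 2*(-182) = -364)
k(a) = 140 + a
1/((-4978 + 25267)/(-39851 + 48719) + k(g)) = 1/((-4978 + 25267)/(-39851 + 48719) + (140 - 364)) = 1/(20289/8868 - 224) = 1/(20289*(1/8868) - 224) = 1/(6763/2956 - 224) = 1/(-655381/2956) = -2956/655381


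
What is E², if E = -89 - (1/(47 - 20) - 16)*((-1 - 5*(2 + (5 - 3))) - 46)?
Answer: 978438400/729 ≈ 1.3422e+6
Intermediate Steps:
E = -31280/27 (E = -89 - (1/27 - 16)*((-1 - 5*(2 + 2)) - 46) = -89 - (1/27 - 16)*((-1 - 5*4) - 46) = -89 - (-431)*((-1 - 20) - 46)/27 = -89 - (-431)*(-21 - 46)/27 = -89 - (-431)*(-67)/27 = -89 - 1*28877/27 = -89 - 28877/27 = -31280/27 ≈ -1158.5)
E² = (-31280/27)² = 978438400/729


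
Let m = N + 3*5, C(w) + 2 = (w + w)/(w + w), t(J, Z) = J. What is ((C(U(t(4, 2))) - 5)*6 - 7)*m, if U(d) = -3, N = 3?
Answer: -774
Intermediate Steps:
C(w) = -1 (C(w) = -2 + (w + w)/(w + w) = -2 + (2*w)/((2*w)) = -2 + (2*w)*(1/(2*w)) = -2 + 1 = -1)
m = 18 (m = 3 + 3*5 = 3 + 15 = 18)
((C(U(t(4, 2))) - 5)*6 - 7)*m = ((-1 - 5)*6 - 7)*18 = (-6*6 - 7)*18 = (-36 - 7)*18 = -43*18 = -774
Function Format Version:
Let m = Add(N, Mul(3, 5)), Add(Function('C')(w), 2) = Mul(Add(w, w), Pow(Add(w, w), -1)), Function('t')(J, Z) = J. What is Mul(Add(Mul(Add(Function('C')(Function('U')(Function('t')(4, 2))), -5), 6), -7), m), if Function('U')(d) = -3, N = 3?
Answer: -774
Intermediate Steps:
Function('C')(w) = -1 (Function('C')(w) = Add(-2, Mul(Add(w, w), Pow(Add(w, w), -1))) = Add(-2, Mul(Mul(2, w), Pow(Mul(2, w), -1))) = Add(-2, Mul(Mul(2, w), Mul(Rational(1, 2), Pow(w, -1)))) = Add(-2, 1) = -1)
m = 18 (m = Add(3, Mul(3, 5)) = Add(3, 15) = 18)
Mul(Add(Mul(Add(Function('C')(Function('U')(Function('t')(4, 2))), -5), 6), -7), m) = Mul(Add(Mul(Add(-1, -5), 6), -7), 18) = Mul(Add(Mul(-6, 6), -7), 18) = Mul(Add(-36, -7), 18) = Mul(-43, 18) = -774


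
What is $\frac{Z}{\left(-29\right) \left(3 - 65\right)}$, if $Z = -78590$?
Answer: $- \frac{1355}{31} \approx -43.71$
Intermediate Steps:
$\frac{Z}{\left(-29\right) \left(3 - 65\right)} = - \frac{78590}{\left(-29\right) \left(3 - 65\right)} = - \frac{78590}{\left(-29\right) \left(-62\right)} = - \frac{78590}{1798} = \left(-78590\right) \frac{1}{1798} = - \frac{1355}{31}$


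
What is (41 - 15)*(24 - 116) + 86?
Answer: -2306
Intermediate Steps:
(41 - 15)*(24 - 116) + 86 = 26*(-92) + 86 = -2392 + 86 = -2306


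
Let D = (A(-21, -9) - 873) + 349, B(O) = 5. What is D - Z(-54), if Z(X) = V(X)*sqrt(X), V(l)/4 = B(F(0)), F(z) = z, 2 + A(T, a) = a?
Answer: -535 - 60*I*sqrt(6) ≈ -535.0 - 146.97*I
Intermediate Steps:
A(T, a) = -2 + a
V(l) = 20 (V(l) = 4*5 = 20)
D = -535 (D = ((-2 - 9) - 873) + 349 = (-11 - 873) + 349 = -884 + 349 = -535)
Z(X) = 20*sqrt(X)
D - Z(-54) = -535 - 20*sqrt(-54) = -535 - 20*3*I*sqrt(6) = -535 - 60*I*sqrt(6)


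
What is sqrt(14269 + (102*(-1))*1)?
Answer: sqrt(14167) ≈ 119.03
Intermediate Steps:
sqrt(14269 + (102*(-1))*1) = sqrt(14269 - 102*1) = sqrt(14269 - 102) = sqrt(14167)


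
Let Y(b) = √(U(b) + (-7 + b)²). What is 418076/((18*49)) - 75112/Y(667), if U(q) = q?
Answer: 209038/441 - 75112*√436267/436267 ≈ 360.29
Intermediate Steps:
Y(b) = √(b + (-7 + b)²)
418076/((18*49)) - 75112/Y(667) = 418076/((18*49)) - 75112/√(667 + (-7 + 667)²) = 418076/882 - 75112/√(667 + 660²) = 418076*(1/882) - 75112/√(667 + 435600) = 209038/441 - 75112*√436267/436267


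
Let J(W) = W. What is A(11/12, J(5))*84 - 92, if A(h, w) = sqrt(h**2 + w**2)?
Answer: 335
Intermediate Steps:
A(11/12, J(5))*84 - 92 = sqrt((11/12)**2 + 5**2)*84 - 92 = sqrt((11*(1/12))**2 + 25)*84 - 92 = sqrt((11/12)**2 + 25)*84 - 92 = sqrt(121/144 + 25)*84 - 92 = sqrt(3721/144)*84 - 92 = (61/12)*84 - 92 = 427 - 92 = 335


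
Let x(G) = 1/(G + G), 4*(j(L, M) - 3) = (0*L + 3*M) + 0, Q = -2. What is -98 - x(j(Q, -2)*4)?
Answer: -1177/12 ≈ -98.083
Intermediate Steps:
j(L, M) = 3 + 3*M/4 (j(L, M) = 3 + ((0*L + 3*M) + 0)/4 = 3 + ((0 + 3*M) + 0)/4 = 3 + (3*M + 0)/4 = 3 + (3*M)/4 = 3 + 3*M/4)
x(G) = 1/(2*G)
-98 - x(j(Q, -2)*4) = -98 - 1/(2*((3 + (¾)*(-2))*4)) = -98 - 1/(2*((3 - 3/2)*4)) = -98 - 1/(2*((3/2)*4)) = -98 - 1/(2*6) = -98 - 1*1/12 = -98 - 1/12 = -1177/12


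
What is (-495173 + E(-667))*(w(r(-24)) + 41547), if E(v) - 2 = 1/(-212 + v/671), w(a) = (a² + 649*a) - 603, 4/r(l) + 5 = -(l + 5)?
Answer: -142624716005607720/7003031 ≈ -2.0366e+10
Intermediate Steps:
r(l) = 4/(-10 - l) (r(l) = 4/(-5 - (l + 5)) = 4/(-5 - (5 + l)) = 4/(-5 + (-5 - l)) = 4/(-10 - l))
w(a) = -603 + a² + 649*a
E(v) = 2 + 1/(-212 + v/671)
(-495173 + E(-667))*(w(r(-24)) + 41547) = (-495173 + (-283833 + 2*(-667))/(-142252 - 667))*((-603 + (-4/(10 - 24))² + 649*(-4/(10 - 24))) + 41547) = (-495173 + (-283833 - 1334)/(-142919))*((-603 + (-4/(-14))² + 649*(-4/(-14))) + 41547) = (-495173 - 1/142919*(-285167))*((-603 + (-4*(-1/14))² + 649*(-4*(-1/14))) + 41547) = (-495173 + 285167/142919)*((-603 + (2/7)² + 649*(2/7)) + 41547) = -70769344820*((-603 + 4/49 + 1298/7) + 41547)/142919 = -70769344820*(-20457/49 + 41547)/142919 = -70769344820/142919*2015346/49 = -142624716005607720/7003031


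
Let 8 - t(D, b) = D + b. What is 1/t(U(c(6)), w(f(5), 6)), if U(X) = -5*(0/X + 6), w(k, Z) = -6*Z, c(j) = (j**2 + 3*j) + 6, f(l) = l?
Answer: 1/74 ≈ 0.013514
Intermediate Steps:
c(j) = 6 + j**2 + 3*j
U(X) = -30 (U(X) = -5*(0 + 6) = -5*6 = -30)
t(D, b) = 8 - D - b (t(D, b) = 8 - (D + b) = 8 + (-D - b) = 8 - D - b)
1/t(U(c(6)), w(f(5), 6)) = 1/(8 - 1*(-30) - (-6)*6) = 1/(8 + 30 - 1*(-36)) = 1/(8 + 30 + 36) = 1/74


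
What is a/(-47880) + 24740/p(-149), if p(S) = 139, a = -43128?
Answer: 16535361/92435 ≈ 178.89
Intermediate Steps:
a/(-47880) + 24740/p(-149) = -43128/(-47880) + 24740/139 = -43128*(-1/47880) + 24740*(1/139) = 599/665 + 24740/139 = 16535361/92435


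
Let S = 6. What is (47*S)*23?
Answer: 6486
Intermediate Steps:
(47*S)*23 = (47*6)*23 = 282*23 = 6486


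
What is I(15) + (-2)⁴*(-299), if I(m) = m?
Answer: -4769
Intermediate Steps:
I(15) + (-2)⁴*(-299) = 15 + (-2)⁴*(-299) = 15 + 16*(-299) = 15 - 4784 = -4769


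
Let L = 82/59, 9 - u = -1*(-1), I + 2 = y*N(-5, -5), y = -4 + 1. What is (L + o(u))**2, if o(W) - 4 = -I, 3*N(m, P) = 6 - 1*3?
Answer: 375769/3481 ≈ 107.95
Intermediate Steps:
N(m, P) = 1 (N(m, P) = (6 - 1*3)/3 = (6 - 3)/3 = (1/3)*3 = 1)
y = -3
I = -5 (I = -2 - 3*1 = -2 - 3 = -5)
u = 8 (u = 9 - (-1)*(-1) = 9 - 1*1 = 9 - 1 = 8)
o(W) = 9 (o(W) = 4 - 1*(-5) = 4 + 5 = 9)
L = 82/59 (L = 82*(1/59) = 82/59 ≈ 1.3898)
(L + o(u))**2 = (82/59 + 9)**2 = (613/59)**2 = 375769/3481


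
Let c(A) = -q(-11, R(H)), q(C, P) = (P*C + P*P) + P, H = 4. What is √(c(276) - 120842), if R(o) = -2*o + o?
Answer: I*√120898 ≈ 347.7*I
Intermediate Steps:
R(o) = -o
q(C, P) = P + P² + C*P (q(C, P) = (C*P + P²) + P = (P² + C*P) + P = P + P² + C*P)
c(A) = -56 (c(A) = -(-1*4)*(1 - 11 - 1*4) = -(-4)*(1 - 11 - 4) = -(-4)*(-14) = -1*56 = -56)
√(c(276) - 120842) = √(-56 - 120842) = √(-120898) = I*√120898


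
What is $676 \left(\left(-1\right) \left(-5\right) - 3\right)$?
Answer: $1352$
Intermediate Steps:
$676 \left(\left(-1\right) \left(-5\right) - 3\right) = 676 \left(5 - 3\right) = 676 \cdot 2 = 1352$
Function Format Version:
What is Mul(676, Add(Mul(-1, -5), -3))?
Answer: 1352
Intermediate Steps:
Mul(676, Add(Mul(-1, -5), -3)) = Mul(676, Add(5, -3)) = Mul(676, 2) = 1352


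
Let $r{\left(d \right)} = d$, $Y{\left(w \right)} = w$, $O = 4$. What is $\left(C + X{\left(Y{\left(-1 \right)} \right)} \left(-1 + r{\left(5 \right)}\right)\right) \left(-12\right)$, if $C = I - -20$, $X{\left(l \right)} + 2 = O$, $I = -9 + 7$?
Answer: $-312$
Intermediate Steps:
$I = -2$
$X{\left(l \right)} = 2$ ($X{\left(l \right)} = -2 + 4 = 2$)
$C = 18$ ($C = -2 - -20 = -2 + 20 = 18$)
$\left(C + X{\left(Y{\left(-1 \right)} \right)} \left(-1 + r{\left(5 \right)}\right)\right) \left(-12\right) = \left(18 + 2 \left(-1 + 5\right)\right) \left(-12\right) = \left(18 + 2 \cdot 4\right) \left(-12\right) = \left(18 + 8\right) \left(-12\right) = 26 \left(-12\right) = -312$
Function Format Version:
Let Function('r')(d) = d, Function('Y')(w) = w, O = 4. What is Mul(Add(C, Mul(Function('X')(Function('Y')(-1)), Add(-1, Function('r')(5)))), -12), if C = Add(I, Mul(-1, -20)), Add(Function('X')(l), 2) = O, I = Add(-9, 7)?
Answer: -312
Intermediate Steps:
I = -2
Function('X')(l) = 2 (Function('X')(l) = Add(-2, 4) = 2)
C = 18 (C = Add(-2, Mul(-1, -20)) = Add(-2, 20) = 18)
Mul(Add(C, Mul(Function('X')(Function('Y')(-1)), Add(-1, Function('r')(5)))), -12) = Mul(Add(18, Mul(2, Add(-1, 5))), -12) = Mul(Add(18, Mul(2, 4)), -12) = Mul(Add(18, 8), -12) = Mul(26, -12) = -312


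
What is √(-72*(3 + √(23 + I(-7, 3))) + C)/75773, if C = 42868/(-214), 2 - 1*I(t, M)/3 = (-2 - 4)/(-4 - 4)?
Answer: √(-4766422 - 412164*√107)/8107711 ≈ 0.00037063*I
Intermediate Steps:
I(t, M) = 15/4 (I(t, M) = 6 - 3*(-2 - 4)/(-4 - 4) = 6 - (-18)/(-8) = 6 - (-18)*(-1)/8 = 6 - 3*¾ = 6 - 9/4 = 15/4)
C = -21434/107 (C = 42868*(-1/214) = -21434/107 ≈ -200.32)
√(-72*(3 + √(23 + I(-7, 3))) + C)/75773 = √(-72*(3 + √(23 + 15/4)) - 21434/107)/75773 = √(-72*(3 + √(107/4)) - 21434/107)*(1/75773) = √(-72*(3 + √107/2) - 21434/107)*(1/75773) = √((-216 - 36*√107) - 21434/107)*(1/75773) = √(-44546/107 - 36*√107)*(1/75773) = √(-44546/107 - 36*√107)/75773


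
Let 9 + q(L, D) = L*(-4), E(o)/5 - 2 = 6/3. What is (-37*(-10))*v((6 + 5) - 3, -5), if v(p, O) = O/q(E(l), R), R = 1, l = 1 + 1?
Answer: 1850/89 ≈ 20.787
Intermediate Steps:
l = 2
E(o) = 20 (E(o) = 10 + 5*(6/3) = 10 + 5*(6*(1/3)) = 10 + 5*2 = 10 + 10 = 20)
q(L, D) = -9 - 4*L (q(L, D) = -9 + L*(-4) = -9 - 4*L)
v(p, O) = -O/89 (v(p, O) = O/(-9 - 4*20) = O/(-9 - 80) = O/(-89) = -O/89)
(-37*(-10))*v((6 + 5) - 3, -5) = (-37*(-10))*(-1/89*(-5)) = 370*(5/89) = 1850/89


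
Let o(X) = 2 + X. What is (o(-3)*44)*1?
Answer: -44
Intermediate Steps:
(o(-3)*44)*1 = ((2 - 3)*44)*1 = -1*44*1 = -44*1 = -44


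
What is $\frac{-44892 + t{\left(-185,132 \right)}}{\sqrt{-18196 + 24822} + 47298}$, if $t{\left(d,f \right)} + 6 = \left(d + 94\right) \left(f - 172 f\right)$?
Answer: $\frac{47514482946}{1118547089} - \frac{1004577 \sqrt{6626}}{1118547089} \approx 42.406$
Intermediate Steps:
$t{\left(d,f \right)} = -6 - 171 f \left(94 + d\right)$ ($t{\left(d,f \right)} = -6 + \left(d + 94\right) \left(f - 172 f\right) = -6 + \left(94 + d\right) \left(- 171 f\right) = -6 - 171 f \left(94 + d\right)$)
$\frac{-44892 + t{\left(-185,132 \right)}}{\sqrt{-18196 + 24822} + 47298} = \frac{-44892 - \left(2121774 - 4175820\right)}{\sqrt{-18196 + 24822} + 47298} = \frac{-44892 - -2054046}{\sqrt{6626} + 47298} = \frac{-44892 + 2054046}{47298 + \sqrt{6626}} = \frac{2009154}{47298 + \sqrt{6626}}$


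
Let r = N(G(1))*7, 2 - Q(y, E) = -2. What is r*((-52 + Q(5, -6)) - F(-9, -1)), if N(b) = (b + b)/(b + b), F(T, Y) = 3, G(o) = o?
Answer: -357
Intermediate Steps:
Q(y, E) = 4 (Q(y, E) = 2 - 1*(-2) = 2 + 2 = 4)
N(b) = 1 (N(b) = (2*b)/((2*b)) = (2*b)*(1/(2*b)) = 1)
r = 7 (r = 1*7 = 7)
r*((-52 + Q(5, -6)) - F(-9, -1)) = 7*((-52 + 4) - 1*3) = 7*(-48 - 3) = 7*(-51) = -357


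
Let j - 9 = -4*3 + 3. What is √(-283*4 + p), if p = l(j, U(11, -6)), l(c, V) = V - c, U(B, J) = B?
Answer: I*√1121 ≈ 33.481*I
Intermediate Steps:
j = 0 (j = 9 + (-4*3 + 3) = 9 + (-12 + 3) = 9 - 9 = 0)
p = 11 (p = 11 - 1*0 = 11 + 0 = 11)
√(-283*4 + p) = √(-283*4 + 11) = √(-1132 + 11) = √(-1121) = I*√1121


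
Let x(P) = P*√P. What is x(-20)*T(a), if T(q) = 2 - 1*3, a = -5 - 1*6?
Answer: 40*I*√5 ≈ 89.443*I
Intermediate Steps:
a = -11 (a = -5 - 6 = -11)
T(q) = -1 (T(q) = 2 - 3 = -1)
x(P) = P^(3/2)
x(-20)*T(a) = (-20)^(3/2)*(-1) = -40*I*√5*(-1) = 40*I*√5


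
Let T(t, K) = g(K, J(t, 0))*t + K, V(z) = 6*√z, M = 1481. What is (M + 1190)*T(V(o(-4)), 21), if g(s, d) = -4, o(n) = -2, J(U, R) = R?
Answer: 56091 - 64104*I*√2 ≈ 56091.0 - 90657.0*I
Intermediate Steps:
T(t, K) = K - 4*t (T(t, K) = -4*t + K = K - 4*t)
(M + 1190)*T(V(o(-4)), 21) = (1481 + 1190)*(21 - 24*√(-2)) = 2671*(21 - 24*I*√2) = 56091 - 64104*I*√2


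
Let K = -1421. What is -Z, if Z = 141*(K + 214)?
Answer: 170187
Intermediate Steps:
Z = -170187 (Z = 141*(-1421 + 214) = 141*(-1207) = -170187)
-Z = -1*(-170187) = 170187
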